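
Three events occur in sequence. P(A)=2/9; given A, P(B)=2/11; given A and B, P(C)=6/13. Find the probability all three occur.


P(A∩B∩C) = P(A) * P(B|A) * P(C|A∩B)
= 2/9 * 2/11 * 6/13
= 4/99 * 6/13 = 8/429

8/429


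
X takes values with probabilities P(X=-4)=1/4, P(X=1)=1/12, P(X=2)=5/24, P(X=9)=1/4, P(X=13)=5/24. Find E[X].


E[X] = sum(x * P(x))
= -4*1/4 + 1*1/12 + 2*5/24 + 9*1/4 + 13*5/24
= 107/24

107/24


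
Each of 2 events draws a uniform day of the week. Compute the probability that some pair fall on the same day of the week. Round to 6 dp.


P(all different) = prod((7-i)/7 for i=0..1) = 0.857143
P(at least one match) = 1 - 0.857143 = 0.142857

0.142857


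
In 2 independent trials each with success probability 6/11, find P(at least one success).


P(at least one) = 1 - P(none)
P(none) = (1 - 6/11)^2 = (5/11)^2 = 25/121
P(at least one) = 1 - 25/121 = 96/121

96/121


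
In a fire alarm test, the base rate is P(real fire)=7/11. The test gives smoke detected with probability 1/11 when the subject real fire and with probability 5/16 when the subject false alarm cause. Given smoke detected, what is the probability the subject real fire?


P(A) = P(A|B)P(B) + P(A|B')P(B') = 1/11*7/11 + 5/16*4/11 = 83/484
P(B|A) = P(A|B)P(B)/P(A) = (7/121)/(83/484) = 28/83

28/83


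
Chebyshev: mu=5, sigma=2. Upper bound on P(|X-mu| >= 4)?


k = 4/2 = 2
Chebyshev: P(|X-mu| >= k*sigma) <= 1/k^2 = 1/2^2 = 1/4

1/4


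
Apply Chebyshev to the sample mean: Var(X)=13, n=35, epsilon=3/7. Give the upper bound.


Var(Xbar) = Var(X)/n = 13/35
Chebyshev: P(|Xbar-mu| >= 3/7) <= Var(Xbar)/(3/7)^2 = (13/35)/(9/49) = 91/45
Bound exceeds 1, so trivial bound: 1

1


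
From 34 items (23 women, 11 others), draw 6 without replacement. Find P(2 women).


P(X=2) = C(23,2)*C(11,4) / C(34,6)
= 253*330 / 1344904
= 83490/1344904 = 3795/61132

3795/61132


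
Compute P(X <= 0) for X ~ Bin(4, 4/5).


P(X<=0) = P(X=0)
= 1/625
= 1/625

1/625


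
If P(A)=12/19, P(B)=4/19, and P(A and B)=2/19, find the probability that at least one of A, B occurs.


P(A∪B) = P(A) + P(B) - P(A∩B)
= 12/19 + 4/19 - 2/19 = 14/19

14/19


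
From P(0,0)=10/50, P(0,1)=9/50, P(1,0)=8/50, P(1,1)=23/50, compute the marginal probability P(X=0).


P(X=0) = P(0,0)+P(0,1) = 10/50 + 9/50 = 19/50

19/50


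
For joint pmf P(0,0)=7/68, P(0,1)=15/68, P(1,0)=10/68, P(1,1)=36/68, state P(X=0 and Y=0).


Read from table: P(X=0, Y=0) = 7/68

7/68


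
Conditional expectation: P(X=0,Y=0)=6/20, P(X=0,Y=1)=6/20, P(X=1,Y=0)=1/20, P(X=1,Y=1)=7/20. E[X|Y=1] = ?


P(Y=1) = 13/20
E[X|Y=1] = (0*6 + 1*7)/13 = 7/13

7/13


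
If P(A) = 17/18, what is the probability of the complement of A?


P(A') = 1 - P(A) = 1 - 17/18 = 1/18

1/18


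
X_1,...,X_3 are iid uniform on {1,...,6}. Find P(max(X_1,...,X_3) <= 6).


P(max <= 6) = P(all X_i <= 6) = (P(X_1 <= 6))^3
= (6/6)^3 = 1^3 = 1

1


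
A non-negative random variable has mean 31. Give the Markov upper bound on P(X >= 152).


Markov: P(X >= a) <= E[X]/a
P(X >= 152) <= 31/152

31/152


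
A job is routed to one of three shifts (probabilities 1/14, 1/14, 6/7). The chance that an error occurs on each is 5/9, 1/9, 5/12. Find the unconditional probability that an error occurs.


P(A) = P(A|B1)P(B1) + P(A|B2)P(B2) + P(A|B3)P(B3)
= 5/9*1/14 + 1/9*1/14 + 5/12*6/7
= 5/126 + 1/126 + 5/14 = 17/42

17/42


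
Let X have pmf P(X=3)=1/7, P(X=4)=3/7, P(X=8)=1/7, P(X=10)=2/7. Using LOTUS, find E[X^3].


E[X^3] = sum(g(x)*P(x))
= 27*1/7 + 64*3/7 + 512*1/7 + 1000*2/7
= 2731/7

2731/7


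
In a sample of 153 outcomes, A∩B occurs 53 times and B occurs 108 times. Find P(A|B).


P(A|B) = P(A∩B)/P(B) = (53/153)/(108/153) = 53/108

53/108


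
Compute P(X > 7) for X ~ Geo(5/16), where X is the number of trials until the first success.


P(X > 7) = P(first 7 trials all fail) = (1-p)^7 = (11/16)^7 = 19487171/268435456

19487171/268435456


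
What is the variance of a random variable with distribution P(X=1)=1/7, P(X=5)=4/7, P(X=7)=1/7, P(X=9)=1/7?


E[X] = 37/7, E[X^2] = 33
Var(X) = E[X^2] - (E[X])^2 = 33 - (37/7)^2 = 248/49

248/49


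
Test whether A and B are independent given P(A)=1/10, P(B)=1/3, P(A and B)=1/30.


P(A)*P(B) = 1/10*1/3 = 1/30
P(A∩B) = 1/30, which equals P(A)P(B), so independent

Yes, A and B are independent


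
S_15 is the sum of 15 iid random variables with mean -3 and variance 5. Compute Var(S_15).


By independence, Var(S_n) = n*Var(X_1) = 15*5 = 75

75


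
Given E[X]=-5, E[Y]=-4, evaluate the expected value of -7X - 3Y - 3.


E[-7X - 3Y - 3] = -7*E[X] - 3*E[Y] - 3
= (-7)*(-5) + (-3)*(-4) + (-3)
= 35 + 12 - 3 = 44

44


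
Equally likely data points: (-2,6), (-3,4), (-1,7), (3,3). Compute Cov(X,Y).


E[X]=-3/4, E[Y]=5, E[XY]=-11/2
Cov(X,Y) = E[XY] - E[X]E[Y] = -11/2 + 3/4*5 = -7/4

-7/4


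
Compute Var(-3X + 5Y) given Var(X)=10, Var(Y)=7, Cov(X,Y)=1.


Var(-3X + 5Y) = (-3)^2*Var(X) + 5^2*Var(Y) + 2*(-3)*5*Cov(X,Y)
= 9*10 + 25*7 - 30*1
= 90 + 175 - 30 = 235

235


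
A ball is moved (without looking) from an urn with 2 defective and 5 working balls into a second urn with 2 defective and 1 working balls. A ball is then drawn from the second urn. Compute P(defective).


P(transfer defective) = 2/7; P(transfer working) = 5/7
If defective transferred: Urn II has 3 defective of 4, so P(defective|defective moved) = 3/4
If working transferred: Urn II has 2 defective of 4, so P(defective|working moved) = 1/2
By total probability: P(defective) = 2/7*3/4 + 5/7*1/2 = 4/7

4/7


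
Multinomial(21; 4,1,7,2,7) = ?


21! = 51090942171709440000
Denominator: 4!=24 * 1!=1 * 7!=5040 * 2!=2 * 7!=5040
Coefficient = 51090942171709440000 / 1219276800 = 41902660800

41902660800


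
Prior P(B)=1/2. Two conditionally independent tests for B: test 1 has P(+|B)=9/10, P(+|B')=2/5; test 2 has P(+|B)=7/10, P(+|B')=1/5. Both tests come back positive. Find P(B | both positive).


After test 1: P(+) = 9/10*1/2 + 2/5*1/2 = 13/20
P(B|+) = (9/20)/(13/20) = 9/13
After test 2 (use post1 as new prior): P(+) = 7/10*9/13 + 1/5*4/13 = 71/130
P(B|+,+) = (63/130)/(71/130) = 63/71

63/71


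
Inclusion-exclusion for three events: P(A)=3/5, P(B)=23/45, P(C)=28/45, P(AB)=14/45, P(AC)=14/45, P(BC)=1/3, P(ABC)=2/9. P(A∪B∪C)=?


P(A∪B∪C) = P(A)+P(B)+P(C) - P(AB)-P(AC)-P(BC) + P(ABC)
= 3/5+23/45+28/45 - 14/45-14/45-1/3 + 2/9
= 1

1


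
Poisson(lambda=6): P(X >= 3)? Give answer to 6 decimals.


P(X>=3) = 1 - P(X<=2) = 1 - (e^(-6)*6^0/0! + e^(-6)*6^1/1! + e^(-6)*6^2/2!)
≈ 1 - (0.0024787522 + 0.0148725131 + 0.0446175392)
= 1 - 0.0619688045 = 0.9380311955
≈ 0.938031

0.938031


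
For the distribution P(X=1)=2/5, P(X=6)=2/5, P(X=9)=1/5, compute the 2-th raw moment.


E[X^2] = sum(x^2 * P(x))
= 1*2/5 + 36*2/5 + 81*1/5
= 31

31


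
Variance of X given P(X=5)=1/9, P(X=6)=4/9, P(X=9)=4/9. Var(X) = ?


E[X] = 65/9, E[X^2] = 493/9
Var(X) = E[X^2] - (E[X])^2 = 493/9 - (65/9)^2 = 212/81

212/81


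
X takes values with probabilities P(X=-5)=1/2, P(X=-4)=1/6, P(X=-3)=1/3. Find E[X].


E[X] = sum(x * P(x))
= -5*1/2 - 4*1/6 - 3*1/3
= -25/6

-25/6


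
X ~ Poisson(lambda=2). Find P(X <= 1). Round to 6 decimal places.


P(X<=1) = e^(-2)*2^0/0! + e^(-2)*2^1/1!
≈ 0.1353352832 + 0.2706705665
= 0.4060058497
≈ 0.406006

0.406006


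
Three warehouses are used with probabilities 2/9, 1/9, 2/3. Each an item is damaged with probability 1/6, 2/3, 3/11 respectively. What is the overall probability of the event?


P(A) = P(A|B1)P(B1) + P(A|B2)P(B2) + P(A|B3)P(B3)
= 1/6*2/9 + 2/3*1/9 + 3/11*2/3
= 1/27 + 2/27 + 2/11 = 29/99

29/99


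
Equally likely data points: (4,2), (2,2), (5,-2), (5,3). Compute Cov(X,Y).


E[X]=4, E[Y]=5/4, E[XY]=17/4
Cov(X,Y) = E[XY] - E[X]E[Y] = 17/4 - 4*5/4 = -3/4

-3/4


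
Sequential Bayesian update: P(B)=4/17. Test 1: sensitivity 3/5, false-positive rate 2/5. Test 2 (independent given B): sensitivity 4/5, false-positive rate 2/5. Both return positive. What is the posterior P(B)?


After test 1: P(+) = 3/5*4/17 + 2/5*13/17 = 38/85
P(B|+) = (12/85)/(38/85) = 6/19
After test 2 (use post1 as new prior): P(+) = 4/5*6/19 + 2/5*13/19 = 10/19
P(B|+,+) = (24/95)/(10/19) = 12/25

12/25


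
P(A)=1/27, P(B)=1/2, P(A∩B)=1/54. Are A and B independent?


P(A)*P(B) = 1/27*1/2 = 1/54
P(A∩B) = 1/54, which equals P(A)P(B), so independent

Yes, A and B are independent


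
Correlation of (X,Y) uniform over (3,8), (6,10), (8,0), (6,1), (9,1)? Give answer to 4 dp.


Cov(X,Y) = -5.8000, Var(X) = 4.2400, Var(Y) = 17.2000
rho = Cov/(sqrt(VarX)*sqrt(VarY)) = -0.6792

-0.6792


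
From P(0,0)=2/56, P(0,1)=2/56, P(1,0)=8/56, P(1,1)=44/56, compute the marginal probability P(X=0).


P(X=0) = P(0,0)+P(0,1) = 2/56 + 2/56 = 4/56 = 1/14

1/14


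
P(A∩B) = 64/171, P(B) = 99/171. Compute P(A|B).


P(A|B) = P(A∩B)/P(B) = (64/171)/(99/171) = 64/99

64/99


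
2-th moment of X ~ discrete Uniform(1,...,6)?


E[X^2] = (1/6) * sum(x^2 for x=1..6)
= 91/6

91/6


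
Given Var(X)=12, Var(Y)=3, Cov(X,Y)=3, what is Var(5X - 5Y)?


Var(5X - 5Y) = 5^2*Var(X) + (-5)^2*Var(Y) + 2*5*(-5)*Cov(X,Y)
= 25*12 + 25*3 - 50*3
= 300 + 75 - 150 = 225

225


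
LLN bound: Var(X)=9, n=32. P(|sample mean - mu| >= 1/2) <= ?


Var(Xbar) = Var(X)/n = 9/32
Chebyshev: P(|Xbar-mu| >= 1/2) <= Var(Xbar)/(1/2)^2 = (9/32)/(1/4) = 9/8
Bound exceeds 1, so trivial bound: 1

1


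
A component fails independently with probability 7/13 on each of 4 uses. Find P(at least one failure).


P(at least one) = 1 - P(none)
P(none) = (1 - 7/13)^4 = (6/13)^4 = 1296/28561
P(at least one) = 1 - 1296/28561 = 27265/28561

27265/28561


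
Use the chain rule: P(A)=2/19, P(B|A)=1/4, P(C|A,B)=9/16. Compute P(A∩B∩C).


P(A∩B∩C) = P(A) * P(B|A) * P(C|A∩B)
= 2/19 * 1/4 * 9/16
= 1/38 * 9/16 = 9/608

9/608


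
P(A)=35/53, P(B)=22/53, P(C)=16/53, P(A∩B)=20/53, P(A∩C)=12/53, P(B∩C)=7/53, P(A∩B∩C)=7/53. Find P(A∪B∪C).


P(A∪B∪C) = P(A)+P(B)+P(C) - P(AB)-P(AC)-P(BC) + P(ABC)
= 35/53+22/53+16/53 - 20/53-12/53-7/53 + 7/53
= 41/53

41/53


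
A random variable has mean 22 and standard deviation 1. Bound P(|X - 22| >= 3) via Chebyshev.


k = 3/1 = 3
Chebyshev: P(|X-mu| >= k*sigma) <= 1/k^2 = 1/3^2 = 1/9

1/9


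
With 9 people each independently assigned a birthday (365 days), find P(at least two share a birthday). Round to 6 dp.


P(all different) = prod((365-i)/365 for i=0..8) = 0.905376
P(at least one match) = 1 - 0.905376 = 0.094624

0.094624


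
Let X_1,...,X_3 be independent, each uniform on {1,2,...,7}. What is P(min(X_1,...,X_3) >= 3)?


P(min >= 3) = P(all X_i >= 3) = (P(X_1 >= 3))^3
= (5/7)^3 = 125/343

125/343


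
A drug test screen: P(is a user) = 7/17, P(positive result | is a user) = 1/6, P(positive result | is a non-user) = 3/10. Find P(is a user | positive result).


P(A) = P(A|B)P(B) + P(A|B')P(B') = 1/6*7/17 + 3/10*10/17 = 25/102
P(B|A) = P(A|B)P(B)/P(A) = (7/102)/(25/102) = 7/25

7/25


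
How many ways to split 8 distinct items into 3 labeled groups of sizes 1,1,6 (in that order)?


8! = 40320
Denominator: 1!=1 * 1!=1 * 6!=720
Coefficient = 40320 / 720 = 56

56


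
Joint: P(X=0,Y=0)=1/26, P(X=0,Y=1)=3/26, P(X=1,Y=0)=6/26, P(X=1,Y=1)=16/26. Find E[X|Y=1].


P(Y=1) = 19/26
E[X|Y=1] = (0*3 + 1*16)/19 = 16/19

16/19


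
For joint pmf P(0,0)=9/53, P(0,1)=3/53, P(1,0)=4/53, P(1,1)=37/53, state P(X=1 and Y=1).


Read from table: P(X=1, Y=1) = 37/53

37/53


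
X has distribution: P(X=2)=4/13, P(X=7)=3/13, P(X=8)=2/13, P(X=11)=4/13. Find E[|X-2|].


E[|X-2|] = sum(g(x)*P(x))
= 0*4/13 + 5*3/13 + 6*2/13 + 9*4/13
= 63/13

63/13


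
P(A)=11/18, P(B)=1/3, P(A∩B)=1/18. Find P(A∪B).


P(A∪B) = P(A) + P(B) - P(A∩B)
= 11/18 + 1/3 - 1/18 = 8/9

8/9


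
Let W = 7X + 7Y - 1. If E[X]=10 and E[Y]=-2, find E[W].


E[7X + 7Y - 1] = 7*E[X] + 7*E[Y] - 1
= (7)*(10) + (7)*(-2) + (-1)
= 70 - 14 - 1 = 55

55


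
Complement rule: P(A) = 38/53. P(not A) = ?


P(A') = 1 - P(A) = 1 - 38/53 = 15/53

15/53


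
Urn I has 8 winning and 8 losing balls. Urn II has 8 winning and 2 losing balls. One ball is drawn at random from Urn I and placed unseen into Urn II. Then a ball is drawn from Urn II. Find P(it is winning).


P(transfer winning) = 8/16 = 1/2; P(transfer losing) = 1/2
If winning transferred: Urn II has 9 winning of 11, so P(winning|winning moved) = 9/11
If losing transferred: Urn II has 8 winning of 11, so P(winning|losing moved) = 8/11
By total probability: P(winning) = 1/2*9/11 + 1/2*8/11 = 17/22

17/22


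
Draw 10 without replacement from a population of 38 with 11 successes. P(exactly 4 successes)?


P(X=4) = C(11,4)*C(27,6) / C(38,10)
= 330*296010 / 472733756
= 97683300/472733756 = 2220075/10743949

2220075/10743949


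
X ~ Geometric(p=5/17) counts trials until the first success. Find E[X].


For geometric (trials until first success), E[X] = 1/p = 1/(5/17) = 17/5

17/5


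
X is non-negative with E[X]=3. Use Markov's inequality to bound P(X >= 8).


Markov: P(X >= a) <= E[X]/a
P(X >= 8) <= 3/8

3/8


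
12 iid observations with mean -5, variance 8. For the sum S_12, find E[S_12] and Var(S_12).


E[S_n] = n*mu = 12*-5 = -60
Var(S_n) = n*sigma^2 = 12*8 = 96

E[S_12]=-60, Var(S_12)=96


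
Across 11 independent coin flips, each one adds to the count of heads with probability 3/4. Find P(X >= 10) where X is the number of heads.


P(X>=10) = P(X=10) + P(X=11)
= 649539/4194304 + 177147/4194304
= 413343/2097152

413343/2097152


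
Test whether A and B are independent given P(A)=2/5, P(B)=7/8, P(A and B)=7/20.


P(A)*P(B) = 2/5*7/8 = 7/20
P(A∩B) = 7/20, which equals P(A)P(B), so independent

Yes, A and B are independent


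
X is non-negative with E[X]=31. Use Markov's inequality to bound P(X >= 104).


Markov: P(X >= a) <= E[X]/a
P(X >= 104) <= 31/104

31/104


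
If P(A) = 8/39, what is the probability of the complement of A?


P(A') = 1 - P(A) = 1 - 8/39 = 31/39

31/39


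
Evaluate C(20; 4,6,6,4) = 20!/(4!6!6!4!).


20! = 2432902008176640000
Denominator: 4!=24 * 6!=720 * 6!=720 * 4!=24
Coefficient = 2432902008176640000 / 298598400 = 8147739600

8147739600


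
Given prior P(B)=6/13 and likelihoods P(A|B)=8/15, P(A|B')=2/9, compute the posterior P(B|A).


P(A) = P(A|B)P(B) + P(A|B')P(B') = 8/15*6/13 + 2/9*7/13 = 214/585
P(B|A) = P(A|B)P(B)/P(A) = (16/65)/(214/585) = 72/107

72/107


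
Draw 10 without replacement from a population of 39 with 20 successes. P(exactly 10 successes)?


P(X=10) = C(20,10)*C(19,0) / C(39,10)
= 184756*1 / 635745396
= 184756/635745396 = 1/3441

1/3441


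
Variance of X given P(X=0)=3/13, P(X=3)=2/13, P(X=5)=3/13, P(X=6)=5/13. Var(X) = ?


E[X] = 51/13, E[X^2] = 21
Var(X) = E[X^2] - (E[X])^2 = 21 - (51/13)^2 = 948/169

948/169


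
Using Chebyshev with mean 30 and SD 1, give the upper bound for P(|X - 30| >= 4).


k = 4/1 = 4
Chebyshev: P(|X-mu| >= k*sigma) <= 1/k^2 = 1/4^2 = 1/16

1/16


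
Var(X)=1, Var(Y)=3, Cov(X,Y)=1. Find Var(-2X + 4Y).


Var(-2X + 4Y) = (-2)^2*Var(X) + 4^2*Var(Y) + 2*(-2)*4*Cov(X,Y)
= 4*1 + 16*3 - 16*1
= 4 + 48 - 16 = 36

36


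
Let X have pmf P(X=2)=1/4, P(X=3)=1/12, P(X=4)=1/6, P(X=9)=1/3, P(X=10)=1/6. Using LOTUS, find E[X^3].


E[X^3] = sum(g(x)*P(x))
= 8*1/4 + 27*1/12 + 64*1/6 + 729*1/3 + 1000*1/6
= 5095/12

5095/12


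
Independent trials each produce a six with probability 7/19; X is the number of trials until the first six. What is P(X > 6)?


P(X > 6) = P(first 6 trials all fail) = (1-p)^6 = (12/19)^6 = 2985984/47045881

2985984/47045881


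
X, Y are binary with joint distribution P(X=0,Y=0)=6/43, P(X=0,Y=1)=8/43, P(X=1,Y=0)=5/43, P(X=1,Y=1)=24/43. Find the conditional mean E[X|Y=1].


P(Y=1) = 32/43
E[X|Y=1] = (0*8 + 1*24)/32 = 24/32 = 3/4

3/4


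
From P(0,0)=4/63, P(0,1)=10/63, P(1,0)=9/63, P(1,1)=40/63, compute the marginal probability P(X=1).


P(X=1) = P(1,0)+P(1,1) = 9/63 + 40/63 = 49/63 = 7/9

7/9


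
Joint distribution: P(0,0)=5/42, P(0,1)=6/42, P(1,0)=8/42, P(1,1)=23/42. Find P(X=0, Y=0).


Read from table: P(X=0, Y=0) = 5/42

5/42


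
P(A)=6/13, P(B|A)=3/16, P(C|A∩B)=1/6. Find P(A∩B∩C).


P(A∩B∩C) = P(A) * P(B|A) * P(C|A∩B)
= 6/13 * 3/16 * 1/6
= 9/104 * 1/6 = 3/208

3/208


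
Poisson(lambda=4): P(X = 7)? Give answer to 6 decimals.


P(X=7) = e^(-4) * 4^7 / 7!
≈ 0.01831563889 * 16384 / 5040
≈ 0.059540

0.059540


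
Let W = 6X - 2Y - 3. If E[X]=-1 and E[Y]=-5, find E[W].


E[6X - 2Y - 3] = 6*E[X] - 2*E[Y] - 3
= (6)*(-1) + (-2)*(-5) + (-3)
= -6 + 10 - 3 = 1

1


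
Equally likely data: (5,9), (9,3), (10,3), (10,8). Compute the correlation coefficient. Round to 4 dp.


Cov(X,Y) = -3.3750, Var(X) = 4.2500, Var(Y) = 7.6875
rho = Cov/(sqrt(VarX)*sqrt(VarY)) = -0.5905

-0.5905


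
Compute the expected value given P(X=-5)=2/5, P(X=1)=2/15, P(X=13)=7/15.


E[X] = sum(x * P(x))
= -5*2/5 + 1*2/15 + 13*7/15
= 21/5

21/5


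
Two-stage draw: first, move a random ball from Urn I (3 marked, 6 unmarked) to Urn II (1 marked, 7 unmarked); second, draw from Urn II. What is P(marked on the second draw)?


P(transfer marked) = 3/9 = 1/3; P(transfer unmarked) = 2/3
If marked transferred: Urn II has 2 marked of 9, so P(marked|marked moved) = 2/9
If unmarked transferred: Urn II has 1 marked of 9, so P(marked|unmarked moved) = 1/9
By total probability: P(marked) = 1/3*2/9 + 2/3*1/9 = 4/27

4/27


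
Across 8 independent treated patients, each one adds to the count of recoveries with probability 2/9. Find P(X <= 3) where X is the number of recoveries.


P(X<=3) = P(X=0) + P(X=1) + P(X=2) + P(X=3)
= 5764801/43046721 + 13176688/43046721 + 13176688/43046721 + 7529536/43046721
= 39647713/43046721

39647713/43046721


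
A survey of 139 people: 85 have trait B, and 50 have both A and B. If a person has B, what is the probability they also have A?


P(A|B) = P(A∩B)/P(B) = (50/139)/(85/139) = 50/85 = 10/17

10/17


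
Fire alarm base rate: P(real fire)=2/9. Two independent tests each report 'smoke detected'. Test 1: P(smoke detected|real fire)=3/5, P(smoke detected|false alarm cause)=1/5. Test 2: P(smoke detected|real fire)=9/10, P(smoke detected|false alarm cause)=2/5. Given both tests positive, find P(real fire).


After test 1: P(+) = 3/5*2/9 + 1/5*7/9 = 13/45
P(B|+) = (2/15)/(13/45) = 6/13
After test 2 (use post1 as new prior): P(+) = 9/10*6/13 + 2/5*7/13 = 41/65
P(B|+,+) = (27/65)/(41/65) = 27/41

27/41


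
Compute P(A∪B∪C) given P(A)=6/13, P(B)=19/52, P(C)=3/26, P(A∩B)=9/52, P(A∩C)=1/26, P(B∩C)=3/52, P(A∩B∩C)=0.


P(A∪B∪C) = P(A)+P(B)+P(C) - P(AB)-P(AC)-P(BC) + P(ABC)
= 6/13+19/52+3/26 - 9/52-1/26-3/52 + 0
= 35/52

35/52


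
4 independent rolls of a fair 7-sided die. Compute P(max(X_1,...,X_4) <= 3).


P(max <= 3) = P(all X_i <= 3) = (P(X_1 <= 3))^4
= (3/7)^4 = 81/2401

81/2401


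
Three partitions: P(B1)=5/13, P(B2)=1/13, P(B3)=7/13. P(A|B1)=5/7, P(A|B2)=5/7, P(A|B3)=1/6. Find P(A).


P(A) = P(A|B1)P(B1) + P(A|B2)P(B2) + P(A|B3)P(B3)
= 5/7*5/13 + 5/7*1/13 + 1/6*7/13
= 25/91 + 5/91 + 7/78 = 229/546

229/546


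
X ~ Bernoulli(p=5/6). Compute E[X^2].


For Bernoulli: X in {0,1}
E[X^2] = 0^2*(1-5/6) + 1^2*5/6 = 5/6

5/6


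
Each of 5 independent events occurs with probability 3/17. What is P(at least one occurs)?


P(at least one) = 1 - P(none)
P(none) = (1 - 3/17)^5 = (14/17)^5 = 537824/1419857
P(at least one) = 1 - 537824/1419857 = 882033/1419857

882033/1419857


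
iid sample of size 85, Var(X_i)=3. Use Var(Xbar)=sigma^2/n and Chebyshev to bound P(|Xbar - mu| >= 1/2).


Var(Xbar) = Var(X)/n = 3/85
Chebyshev: P(|Xbar-mu| >= 1/2) <= Var(Xbar)/(1/2)^2 = (3/85)/(1/4) = 12/85

12/85


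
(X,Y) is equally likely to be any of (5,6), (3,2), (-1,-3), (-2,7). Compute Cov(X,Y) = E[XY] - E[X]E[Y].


E[X]=5/4, E[Y]=3, E[XY]=25/4
Cov(X,Y) = E[XY] - E[X]E[Y] = 25/4 - 5/4*3 = 5/2

5/2


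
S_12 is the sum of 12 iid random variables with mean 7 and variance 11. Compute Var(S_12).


By independence, Var(S_n) = n*Var(X_1) = 12*11 = 132

132


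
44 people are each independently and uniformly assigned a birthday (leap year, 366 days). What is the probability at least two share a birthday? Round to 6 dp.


P(all different) = prod((366-i)/366 for i=0..43) = 0.067633
P(at least one match) = 1 - 0.067633 = 0.932367

0.932367


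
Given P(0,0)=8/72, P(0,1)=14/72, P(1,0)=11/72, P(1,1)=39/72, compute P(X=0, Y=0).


Read from table: P(X=0, Y=0) = 8/72 = 1/9

1/9


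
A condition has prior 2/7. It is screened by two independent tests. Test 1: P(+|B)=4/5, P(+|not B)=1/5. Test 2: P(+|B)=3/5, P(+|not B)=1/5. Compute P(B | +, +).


After test 1: P(+) = 4/5*2/7 + 1/5*5/7 = 13/35
P(B|+) = (8/35)/(13/35) = 8/13
After test 2 (use post1 as new prior): P(+) = 3/5*8/13 + 1/5*5/13 = 29/65
P(B|+,+) = (24/65)/(29/65) = 24/29

24/29


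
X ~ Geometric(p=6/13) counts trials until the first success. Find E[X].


For geometric (trials until first success), E[X] = 1/p = 1/(6/13) = 13/6

13/6


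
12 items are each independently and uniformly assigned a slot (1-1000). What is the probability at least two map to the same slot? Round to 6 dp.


P(all different) = prod((1000-i)/1000 for i=0..11) = 0.935893
P(at least one match) = 1 - 0.935893 = 0.064107

0.064107


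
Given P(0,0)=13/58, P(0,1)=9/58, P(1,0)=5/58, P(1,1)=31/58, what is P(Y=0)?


P(Y=0) = P(0,0)+P(1,0) = 13/58 + 5/58 = 18/58 = 9/29

9/29


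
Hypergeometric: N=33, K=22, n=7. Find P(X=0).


P(X=0) = C(22,0)*C(11,7) / C(33,7)
= 1*330 / 4272048
= 330/4272048 = 5/64728

5/64728


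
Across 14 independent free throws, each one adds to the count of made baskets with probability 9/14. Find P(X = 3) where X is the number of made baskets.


P(X=3) = C(14,3) * p^3 * (1-p)^11
= 364 * 729/2744 * 48828125/4049565169664
= 462744140625/396857386627072

462744140625/396857386627072


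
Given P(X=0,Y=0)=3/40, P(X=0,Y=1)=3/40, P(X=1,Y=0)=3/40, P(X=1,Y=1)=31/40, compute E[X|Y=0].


P(Y=0) = 6/40
E[X|Y=0] = (0*3 + 1*3)/6 = 3/6 = 1/2

1/2


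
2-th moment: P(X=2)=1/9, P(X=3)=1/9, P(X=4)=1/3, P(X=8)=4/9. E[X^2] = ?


E[X^2] = sum(x^2 * P(x))
= 4*1/9 + 9*1/9 + 16*1/3 + 64*4/9
= 317/9

317/9


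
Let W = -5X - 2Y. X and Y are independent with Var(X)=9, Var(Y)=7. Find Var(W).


Independence => Cov(X,Y)=0
Var(-5X - 2Y) = (-5)^2*Var(X) + (-2)^2*Var(Y)
= 25*9 + 4*7 = 253

253


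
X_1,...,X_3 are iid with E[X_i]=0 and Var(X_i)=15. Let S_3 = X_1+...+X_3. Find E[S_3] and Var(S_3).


E[S_n] = n*mu = 3*0 = 0
Var(S_n) = n*sigma^2 = 3*15 = 45

E[S_3]=0, Var(S_3)=45


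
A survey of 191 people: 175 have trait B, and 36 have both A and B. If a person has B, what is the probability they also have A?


P(A|B) = P(A∩B)/P(B) = (36/191)/(175/191) = 36/175

36/175


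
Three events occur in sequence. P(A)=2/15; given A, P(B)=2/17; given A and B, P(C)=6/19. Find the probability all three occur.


P(A∩B∩C) = P(A) * P(B|A) * P(C|A∩B)
= 2/15 * 2/17 * 6/19
= 4/255 * 6/19 = 8/1615

8/1615


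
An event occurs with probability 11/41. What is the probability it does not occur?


P(A') = 1 - P(A) = 1 - 11/41 = 30/41

30/41


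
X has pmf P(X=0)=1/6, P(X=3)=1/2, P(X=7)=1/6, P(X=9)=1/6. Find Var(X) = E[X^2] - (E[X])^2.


E[X] = 25/6, E[X^2] = 157/6
Var(X) = E[X^2] - (E[X])^2 = 157/6 - (25/6)^2 = 317/36

317/36


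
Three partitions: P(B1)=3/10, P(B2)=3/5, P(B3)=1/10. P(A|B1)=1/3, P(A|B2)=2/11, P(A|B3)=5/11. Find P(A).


P(A) = P(A|B1)P(B1) + P(A|B2)P(B2) + P(A|B3)P(B3)
= 1/3*3/10 + 2/11*3/5 + 5/11*1/10
= 1/10 + 6/55 + 1/22 = 14/55

14/55


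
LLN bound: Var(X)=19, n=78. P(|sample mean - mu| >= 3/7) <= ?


Var(Xbar) = Var(X)/n = 19/78
Chebyshev: P(|Xbar-mu| >= 3/7) <= Var(Xbar)/(3/7)^2 = (19/78)/(9/49) = 931/702
Bound exceeds 1, so trivial bound: 1

1


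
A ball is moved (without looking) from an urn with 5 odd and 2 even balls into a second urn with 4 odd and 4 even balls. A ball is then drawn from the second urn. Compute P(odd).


P(transfer odd) = 5/7; P(transfer even) = 2/7
If odd transferred: Urn II has 5 odd of 9, so P(odd|odd moved) = 5/9
If even transferred: Urn II has 4 odd of 9, so P(odd|even moved) = 4/9
By total probability: P(odd) = 5/7*5/9 + 2/7*4/9 = 11/21

11/21


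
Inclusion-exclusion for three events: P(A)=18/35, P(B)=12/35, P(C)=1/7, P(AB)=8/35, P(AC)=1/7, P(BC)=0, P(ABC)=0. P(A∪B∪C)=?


P(A∪B∪C) = P(A)+P(B)+P(C) - P(AB)-P(AC)-P(BC) + P(ABC)
= 18/35+12/35+1/7 - 8/35-1/7-0 + 0
= 22/35

22/35


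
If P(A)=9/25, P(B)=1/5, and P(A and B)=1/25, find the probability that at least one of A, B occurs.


P(A∪B) = P(A) + P(B) - P(A∩B)
= 9/25 + 1/5 - 1/25 = 13/25

13/25


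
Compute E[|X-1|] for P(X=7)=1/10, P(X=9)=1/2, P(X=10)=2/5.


E[|X-1|] = sum(g(x)*P(x))
= 6*1/10 + 8*1/2 + 9*2/5
= 41/5

41/5


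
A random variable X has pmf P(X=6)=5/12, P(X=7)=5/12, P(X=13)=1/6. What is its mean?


E[X] = sum(x * P(x))
= 6*5/12 + 7*5/12 + 13*1/6
= 91/12

91/12


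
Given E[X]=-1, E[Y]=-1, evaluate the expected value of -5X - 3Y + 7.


E[-5X - 3Y + 7] = -5*E[X] - 3*E[Y] + 7
= (-5)*(-1) + (-3)*(-1) + (7)
= 5 + 3 + 7 = 15

15


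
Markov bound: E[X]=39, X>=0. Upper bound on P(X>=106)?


Markov: P(X >= a) <= E[X]/a
P(X >= 106) <= 39/106

39/106


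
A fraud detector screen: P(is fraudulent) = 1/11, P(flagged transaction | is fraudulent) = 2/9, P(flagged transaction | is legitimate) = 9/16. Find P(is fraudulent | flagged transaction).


P(A) = P(A|B)P(B) + P(A|B')P(B') = 2/9*1/11 + 9/16*10/11 = 421/792
P(B|A) = P(A|B)P(B)/P(A) = (2/99)/(421/792) = 16/421

16/421


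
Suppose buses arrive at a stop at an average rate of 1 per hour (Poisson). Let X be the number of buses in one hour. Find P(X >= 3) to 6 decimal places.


P(X>=3) = 1 - P(X<=2) = 1 - (e^(-1)*1^0/0! + e^(-1)*1^1/1! + e^(-1)*1^2/2!)
≈ 1 - (0.3678794412 + 0.3678794412 + 0.1839397206)
= 1 - 0.9196986030 = 0.0803013970
≈ 0.080301

0.080301


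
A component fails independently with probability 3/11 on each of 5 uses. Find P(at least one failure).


P(at least one) = 1 - P(none)
P(none) = (1 - 3/11)^5 = (8/11)^5 = 32768/161051
P(at least one) = 1 - 32768/161051 = 128283/161051

128283/161051


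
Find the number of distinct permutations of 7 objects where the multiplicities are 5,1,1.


7! = 5040
Denominator: 5!=120 * 1!=1 * 1!=1
Coefficient = 5040 / 120 = 42

42


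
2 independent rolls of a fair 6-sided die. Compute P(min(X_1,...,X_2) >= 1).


P(min >= 1) = P(all X_i >= 1) = (P(X_1 >= 1))^2
= (6/6)^2 = 1^2 = 1

1


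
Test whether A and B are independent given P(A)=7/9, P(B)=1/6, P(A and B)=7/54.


P(A)*P(B) = 7/9*1/6 = 7/54
P(A∩B) = 7/54, which equals P(A)P(B), so independent

Yes, A and B are independent


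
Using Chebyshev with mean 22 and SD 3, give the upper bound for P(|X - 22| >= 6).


k = 6/3 = 2
Chebyshev: P(|X-mu| >= k*sigma) <= 1/k^2 = 1/2^2 = 1/4

1/4


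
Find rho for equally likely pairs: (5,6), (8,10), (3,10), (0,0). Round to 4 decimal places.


Cov(X,Y) = 9.0000, Var(X) = 8.5000, Var(Y) = 16.7500
rho = Cov/(sqrt(VarX)*sqrt(VarY)) = 0.7543

0.7543


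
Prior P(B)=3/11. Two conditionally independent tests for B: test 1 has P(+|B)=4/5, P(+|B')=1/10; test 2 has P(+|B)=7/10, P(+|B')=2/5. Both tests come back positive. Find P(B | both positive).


After test 1: P(+) = 4/5*3/11 + 1/10*8/11 = 16/55
P(B|+) = (12/55)/(16/55) = 3/4
After test 2 (use post1 as new prior): P(+) = 7/10*3/4 + 2/5*1/4 = 5/8
P(B|+,+) = (21/40)/(5/8) = 21/25

21/25


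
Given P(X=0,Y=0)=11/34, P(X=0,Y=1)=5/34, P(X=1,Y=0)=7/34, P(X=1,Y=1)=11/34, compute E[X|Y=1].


P(Y=1) = 16/34
E[X|Y=1] = (0*5 + 1*11)/16 = 11/16

11/16


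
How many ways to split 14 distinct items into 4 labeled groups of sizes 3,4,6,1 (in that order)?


14! = 87178291200
Denominator: 3!=6 * 4!=24 * 6!=720 * 1!=1
Coefficient = 87178291200 / 103680 = 840840

840840


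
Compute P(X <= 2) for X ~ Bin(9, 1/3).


P(X<=2) = P(X=0) + P(X=1) + P(X=2)
= 512/19683 + 256/2187 + 512/2187
= 7424/19683

7424/19683


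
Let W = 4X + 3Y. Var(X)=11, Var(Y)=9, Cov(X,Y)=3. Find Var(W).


Var(4X + 3Y) = 4^2*Var(X) + 3^2*Var(Y) + 2*4*3*Cov(X,Y)
= 16*11 + 9*9 + 24*3
= 176 + 81 + 72 = 329

329


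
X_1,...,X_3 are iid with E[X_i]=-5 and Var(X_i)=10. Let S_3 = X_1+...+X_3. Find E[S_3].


E[S_n] = n*E[X_1] = 3*-5 = -15

-15


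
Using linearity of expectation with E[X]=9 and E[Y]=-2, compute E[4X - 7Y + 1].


E[4X - 7Y + 1] = 4*E[X] - 7*E[Y] + 1
= (4)*(9) + (-7)*(-2) + (1)
= 36 + 14 + 1 = 51

51


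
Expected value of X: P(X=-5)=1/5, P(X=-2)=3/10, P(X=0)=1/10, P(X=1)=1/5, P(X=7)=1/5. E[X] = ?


E[X] = sum(x * P(x))
= -5*1/5 - 2*3/10 + 0*1/10 + 1*1/5 + 7*1/5
= 0

0


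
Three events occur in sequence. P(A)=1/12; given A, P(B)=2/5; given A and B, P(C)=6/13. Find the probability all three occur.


P(A∩B∩C) = P(A) * P(B|A) * P(C|A∩B)
= 1/12 * 2/5 * 6/13
= 1/30 * 6/13 = 1/65

1/65


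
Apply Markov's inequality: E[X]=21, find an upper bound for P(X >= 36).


Markov: P(X >= a) <= E[X]/a
P(X >= 36) <= 21/36 = 7/12

7/12


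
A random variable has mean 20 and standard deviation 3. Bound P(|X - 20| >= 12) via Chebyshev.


k = 12/3 = 4
Chebyshev: P(|X-mu| >= k*sigma) <= 1/k^2 = 1/4^2 = 1/16

1/16


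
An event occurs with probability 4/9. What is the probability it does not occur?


P(A') = 1 - P(A) = 1 - 4/9 = 5/9

5/9


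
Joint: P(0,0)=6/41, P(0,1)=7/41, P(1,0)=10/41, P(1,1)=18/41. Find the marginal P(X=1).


P(X=1) = P(1,0)+P(1,1) = 10/41 + 18/41 = 28/41

28/41


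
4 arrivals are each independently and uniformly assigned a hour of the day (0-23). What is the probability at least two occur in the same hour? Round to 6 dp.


P(all different) = prod((24-i)/24 for i=0..3) = 0.768663
P(at least one match) = 1 - 0.768663 = 0.231337

0.231337


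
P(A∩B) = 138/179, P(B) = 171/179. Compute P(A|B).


P(A|B) = P(A∩B)/P(B) = (138/179)/(171/179) = 138/171 = 46/57

46/57


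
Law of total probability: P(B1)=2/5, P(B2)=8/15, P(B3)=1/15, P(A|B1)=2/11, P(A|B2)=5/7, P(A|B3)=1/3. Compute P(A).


P(A) = P(A|B1)P(B1) + P(A|B2)P(B2) + P(A|B3)P(B3)
= 2/11*2/5 + 5/7*8/15 + 1/3*1/15
= 4/55 + 8/21 + 1/45 = 1649/3465

1649/3465


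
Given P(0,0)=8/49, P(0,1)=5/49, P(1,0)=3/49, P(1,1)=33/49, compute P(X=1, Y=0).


Read from table: P(X=1, Y=0) = 3/49

3/49


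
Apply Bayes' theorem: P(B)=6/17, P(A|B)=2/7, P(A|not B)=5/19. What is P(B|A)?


P(A) = P(A|B)P(B) + P(A|B')P(B') = 2/7*6/17 + 5/19*11/17 = 613/2261
P(B|A) = P(A|B)P(B)/P(A) = (12/119)/(613/2261) = 228/613

228/613


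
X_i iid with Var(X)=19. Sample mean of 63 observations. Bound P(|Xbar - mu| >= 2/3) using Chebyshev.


Var(Xbar) = Var(X)/n = 19/63
Chebyshev: P(|Xbar-mu| >= 2/3) <= Var(Xbar)/(2/3)^2 = (19/63)/(4/9) = 19/28

19/28


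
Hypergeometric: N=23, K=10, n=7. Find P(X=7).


P(X=7) = C(10,7)*C(13,0) / C(23,7)
= 120*1 / 245157
= 120/245157 = 40/81719

40/81719


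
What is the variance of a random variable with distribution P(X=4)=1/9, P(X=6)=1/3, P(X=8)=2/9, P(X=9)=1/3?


E[X] = 65/9, E[X^2] = 55
Var(X) = E[X^2] - (E[X])^2 = 55 - (65/9)^2 = 230/81

230/81


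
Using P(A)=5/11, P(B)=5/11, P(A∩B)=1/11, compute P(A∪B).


P(A∪B) = P(A) + P(B) - P(A∩B)
= 5/11 + 5/11 - 1/11 = 9/11

9/11


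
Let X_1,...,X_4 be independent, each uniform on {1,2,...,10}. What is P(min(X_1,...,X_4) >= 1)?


P(min >= 1) = P(all X_i >= 1) = (P(X_1 >= 1))^4
= (10/10)^4 = 1^4 = 1

1


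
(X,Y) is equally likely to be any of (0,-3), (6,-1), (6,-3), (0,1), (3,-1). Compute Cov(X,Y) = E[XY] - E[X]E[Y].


E[X]=3, E[Y]=-7/5, E[XY]=-27/5
Cov(X,Y) = E[XY] - E[X]E[Y] = -27/5 - 3*-7/5 = -6/5

-6/5


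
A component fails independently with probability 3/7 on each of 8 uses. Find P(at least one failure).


P(at least one) = 1 - P(none)
P(none) = (1 - 3/7)^8 = (4/7)^8 = 65536/5764801
P(at least one) = 1 - 65536/5764801 = 5699265/5764801

5699265/5764801


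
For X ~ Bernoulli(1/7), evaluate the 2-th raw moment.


For Bernoulli: X in {0,1}
E[X^2] = 0^2*(1-1/7) + 1^2*1/7 = 1/7

1/7


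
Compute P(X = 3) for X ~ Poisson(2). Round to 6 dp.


P(X=3) = e^(-2) * 2^3 / 3!
≈ 0.1353352832 * 8 / 6
≈ 0.180447

0.180447


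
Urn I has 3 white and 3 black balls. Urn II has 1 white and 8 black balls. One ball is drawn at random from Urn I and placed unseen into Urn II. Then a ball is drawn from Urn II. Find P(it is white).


P(transfer white) = 3/6 = 1/2; P(transfer black) = 1/2
If white transferred: Urn II has 2 white of 10, so P(white|white moved) = 1/5
If black transferred: Urn II has 1 white of 10, so P(white|black moved) = 1/10
By total probability: P(white) = 1/2*1/5 + 1/2*1/10 = 3/20

3/20


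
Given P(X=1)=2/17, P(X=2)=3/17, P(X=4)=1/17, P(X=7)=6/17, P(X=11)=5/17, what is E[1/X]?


E[1/X] = sum(g(x)*P(x))
= 1*2/17 + 1/2*3/17 + 1/4*1/17 + 1/7*6/17 + 1/11*5/17
= 1559/5236

1559/5236


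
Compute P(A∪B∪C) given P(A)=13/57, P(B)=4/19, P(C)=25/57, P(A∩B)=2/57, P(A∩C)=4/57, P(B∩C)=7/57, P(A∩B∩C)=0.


P(A∪B∪C) = P(A)+P(B)+P(C) - P(AB)-P(AC)-P(BC) + P(ABC)
= 13/57+4/19+25/57 - 2/57-4/57-7/57 + 0
= 37/57

37/57


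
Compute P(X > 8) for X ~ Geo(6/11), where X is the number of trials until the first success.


P(X > 8) = P(first 8 trials all fail) = (1-p)^8 = (5/11)^8 = 390625/214358881

390625/214358881


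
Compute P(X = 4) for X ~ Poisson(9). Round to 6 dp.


P(X=4) = e^(-9) * 9^4 / 4!
≈ 0.0001234098041 * 6561 / 24
≈ 0.033737

0.033737


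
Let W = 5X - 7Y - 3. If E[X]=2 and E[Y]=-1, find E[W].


E[5X - 7Y - 3] = 5*E[X] - 7*E[Y] - 3
= (5)*(2) + (-7)*(-1) + (-3)
= 10 + 7 - 3 = 14

14


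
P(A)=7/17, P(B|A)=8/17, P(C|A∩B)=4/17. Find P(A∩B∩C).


P(A∩B∩C) = P(A) * P(B|A) * P(C|A∩B)
= 7/17 * 8/17 * 4/17
= 56/289 * 4/17 = 224/4913

224/4913


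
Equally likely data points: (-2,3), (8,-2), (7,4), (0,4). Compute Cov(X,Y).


E[X]=13/4, E[Y]=9/4, E[XY]=3/2
Cov(X,Y) = E[XY] - E[X]E[Y] = 3/2 - 13/4*9/4 = -93/16

-93/16


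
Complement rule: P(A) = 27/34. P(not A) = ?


P(A') = 1 - P(A) = 1 - 27/34 = 7/34

7/34


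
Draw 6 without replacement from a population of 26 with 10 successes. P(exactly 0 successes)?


P(X=0) = C(10,0)*C(16,6) / C(26,6)
= 1*8008 / 230230
= 8008/230230 = 4/115

4/115


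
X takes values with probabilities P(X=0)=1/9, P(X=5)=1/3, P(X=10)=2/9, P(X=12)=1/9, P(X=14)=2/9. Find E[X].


E[X] = sum(x * P(x))
= 0*1/9 + 5*1/3 + 10*2/9 + 12*1/9 + 14*2/9
= 25/3

25/3


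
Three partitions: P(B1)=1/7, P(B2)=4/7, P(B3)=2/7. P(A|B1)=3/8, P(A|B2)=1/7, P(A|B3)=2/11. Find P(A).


P(A) = P(A|B1)P(B1) + P(A|B2)P(B2) + P(A|B3)P(B3)
= 3/8*1/7 + 1/7*4/7 + 2/11*2/7
= 3/56 + 4/49 + 4/77 = 807/4312

807/4312


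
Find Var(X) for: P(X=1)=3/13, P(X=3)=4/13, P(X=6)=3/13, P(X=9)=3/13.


E[X] = 60/13, E[X^2] = 30
Var(X) = E[X^2] - (E[X])^2 = 30 - (60/13)^2 = 1470/169

1470/169


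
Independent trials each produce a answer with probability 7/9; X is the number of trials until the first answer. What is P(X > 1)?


P(X > 1) = P(first 1 trials all fail) = (1-p)^1 = (2/9)^1 = 2/9

2/9


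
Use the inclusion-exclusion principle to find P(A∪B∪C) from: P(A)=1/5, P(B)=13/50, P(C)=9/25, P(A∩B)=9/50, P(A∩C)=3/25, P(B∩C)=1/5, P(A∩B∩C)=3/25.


P(A∪B∪C) = P(A)+P(B)+P(C) - P(AB)-P(AC)-P(BC) + P(ABC)
= 1/5+13/50+9/25 - 9/50-3/25-1/5 + 3/25
= 11/25

11/25


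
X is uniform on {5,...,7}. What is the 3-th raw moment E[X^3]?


E[X^3] = (1/3) * sum(x^3 for x=5..7)
= 684/3 = 228

228


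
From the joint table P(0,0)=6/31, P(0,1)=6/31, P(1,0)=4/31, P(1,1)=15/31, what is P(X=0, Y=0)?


Read from table: P(X=0, Y=0) = 6/31

6/31


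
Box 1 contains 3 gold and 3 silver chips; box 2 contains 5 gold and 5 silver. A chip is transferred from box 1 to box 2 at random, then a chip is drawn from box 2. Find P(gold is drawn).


P(transfer gold) = 3/6 = 1/2; P(transfer silver) = 1/2
If gold transferred: Urn II has 6 gold of 11, so P(gold|gold moved) = 6/11
If silver transferred: Urn II has 5 gold of 11, so P(gold|silver moved) = 5/11
By total probability: P(gold) = 1/2*6/11 + 1/2*5/11 = 1/2

1/2


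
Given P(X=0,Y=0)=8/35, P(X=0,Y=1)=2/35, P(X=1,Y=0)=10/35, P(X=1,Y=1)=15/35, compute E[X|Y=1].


P(Y=1) = 17/35
E[X|Y=1] = (0*2 + 1*15)/17 = 15/17

15/17


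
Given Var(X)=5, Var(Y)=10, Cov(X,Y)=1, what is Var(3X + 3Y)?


Var(3X + 3Y) = 3^2*Var(X) + 3^2*Var(Y) + 2*3*3*Cov(X,Y)
= 9*5 + 9*10 + 18*1
= 45 + 90 + 18 = 153

153


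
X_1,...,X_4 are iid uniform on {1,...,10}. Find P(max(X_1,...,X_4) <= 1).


P(max <= 1) = P(all X_i <= 1) = (P(X_1 <= 1))^4
= (1/10)^4 = 1/10000

1/10000


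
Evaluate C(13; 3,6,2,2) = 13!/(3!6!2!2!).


13! = 6227020800
Denominator: 3!=6 * 6!=720 * 2!=2 * 2!=2
Coefficient = 6227020800 / 17280 = 360360

360360


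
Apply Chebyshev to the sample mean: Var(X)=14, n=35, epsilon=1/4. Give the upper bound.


Var(Xbar) = Var(X)/n = 14/35
Chebyshev: P(|Xbar-mu| >= 1/4) <= Var(Xbar)/(1/4)^2 = (2/5)/(1/16) = 32/5
Bound exceeds 1, so trivial bound: 1

1


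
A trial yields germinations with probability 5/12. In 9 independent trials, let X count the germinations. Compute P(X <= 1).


P(X<=1) = P(X=0) + P(X=1)
= 40353607/5159780352 + 28824005/573308928
= 74942413/1289945088

74942413/1289945088


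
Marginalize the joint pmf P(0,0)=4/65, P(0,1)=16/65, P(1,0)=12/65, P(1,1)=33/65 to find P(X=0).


P(X=0) = P(0,0)+P(0,1) = 4/65 + 16/65 = 20/65 = 4/13

4/13


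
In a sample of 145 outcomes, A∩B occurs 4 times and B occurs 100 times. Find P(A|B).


P(A|B) = P(A∩B)/P(B) = (4/145)/(100/145) = 4/100 = 1/25

1/25


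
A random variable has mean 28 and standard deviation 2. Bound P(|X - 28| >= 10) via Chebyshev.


k = 10/2 = 5
Chebyshev: P(|X-mu| >= k*sigma) <= 1/k^2 = 1/5^2 = 1/25

1/25


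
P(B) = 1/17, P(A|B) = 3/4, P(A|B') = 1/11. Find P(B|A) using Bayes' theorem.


P(A) = P(A|B)P(B) + P(A|B')P(B') = 3/4*1/17 + 1/11*16/17 = 97/748
P(B|A) = P(A|B)P(B)/P(A) = (3/68)/(97/748) = 33/97

33/97


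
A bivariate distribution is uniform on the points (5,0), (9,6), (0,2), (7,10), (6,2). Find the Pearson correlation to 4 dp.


Cov(X,Y) = 5.6000, Var(X) = 9.0400, Var(Y) = 12.8000
rho = Cov/(sqrt(VarX)*sqrt(VarY)) = 0.5206

0.5206


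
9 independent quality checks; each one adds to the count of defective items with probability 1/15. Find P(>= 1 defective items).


P(at least one) = 1 - P(none)
P(none) = (1 - 1/15)^9 = (14/15)^9 = 20661046784/38443359375
P(at least one) = 1 - 20661046784/38443359375 = 17782312591/38443359375

17782312591/38443359375


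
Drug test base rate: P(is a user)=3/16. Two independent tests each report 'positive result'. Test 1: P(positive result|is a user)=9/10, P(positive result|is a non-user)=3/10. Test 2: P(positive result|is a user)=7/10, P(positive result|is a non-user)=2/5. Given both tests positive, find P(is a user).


After test 1: P(+) = 9/10*3/16 + 3/10*13/16 = 33/80
P(B|+) = (27/160)/(33/80) = 9/22
After test 2 (use post1 as new prior): P(+) = 7/10*9/22 + 2/5*13/22 = 23/44
P(B|+,+) = (63/220)/(23/44) = 63/115

63/115


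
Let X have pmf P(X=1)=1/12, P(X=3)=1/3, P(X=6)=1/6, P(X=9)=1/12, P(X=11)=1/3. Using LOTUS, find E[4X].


E[4X] = sum(g(x)*P(x))
= 4*1/12 + 12*1/3 + 24*1/6 + 36*1/12 + 44*1/3
= 26

26


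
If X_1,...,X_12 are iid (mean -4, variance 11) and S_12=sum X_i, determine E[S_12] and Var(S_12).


E[S_n] = n*mu = 12*-4 = -48
Var(S_n) = n*sigma^2 = 12*11 = 132

E[S_12]=-48, Var(S_12)=132
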